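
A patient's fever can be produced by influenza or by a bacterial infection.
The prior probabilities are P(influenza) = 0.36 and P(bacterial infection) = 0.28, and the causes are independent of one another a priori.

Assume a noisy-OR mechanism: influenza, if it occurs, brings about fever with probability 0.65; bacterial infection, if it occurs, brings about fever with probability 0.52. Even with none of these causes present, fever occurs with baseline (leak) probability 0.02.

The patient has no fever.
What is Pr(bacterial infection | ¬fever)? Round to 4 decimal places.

Under noisy-OR, P(fever | causes) = 1 − (1−0.02)·∏(1−qᵢ) over the active causes.
P(¬fever) = 0.98×0.64×0.72 + 0.4704×0.64×0.28 + 0.343×0.36×0.72 + 0.16464×0.36×0.28 = 0.451584 + 0.084296 + 0.088906 + 0.016596 = 0.641382
Of this, 0.100892 comes from 0.084296 + 0.016596 (the bacterial infection=true cases).
So P(bacterial infection | ¬fever) = 0.100892/0.641382 ≈ 0.1573.

Pr(bacterial infection | ¬fever) ≈ 0.1573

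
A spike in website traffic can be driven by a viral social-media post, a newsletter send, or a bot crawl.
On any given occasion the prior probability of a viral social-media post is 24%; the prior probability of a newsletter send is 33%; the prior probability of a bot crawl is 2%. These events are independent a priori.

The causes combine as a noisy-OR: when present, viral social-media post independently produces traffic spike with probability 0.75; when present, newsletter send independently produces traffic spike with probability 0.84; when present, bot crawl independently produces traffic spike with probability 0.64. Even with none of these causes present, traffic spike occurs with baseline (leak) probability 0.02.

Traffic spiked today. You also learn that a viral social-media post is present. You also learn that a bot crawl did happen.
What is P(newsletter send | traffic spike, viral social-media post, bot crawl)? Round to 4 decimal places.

Under noisy-OR, P(traffic spike | causes) = 1 − (1−0.02)·∏(1−qᵢ) over the active causes.
Weight on newsletter send=true, given the evidence: 0.985888·0.33 = 0.325343
The normalizing constant is 0.9118·0.67 + 0.985888·0.33 = 0.936249
P(newsletter send | traffic spike, viral social-media post, bot crawl) = 0.325343/0.936249 ≈ 0.3475

P(newsletter send | traffic spike, viral social-media post, bot crawl) ≈ 0.3475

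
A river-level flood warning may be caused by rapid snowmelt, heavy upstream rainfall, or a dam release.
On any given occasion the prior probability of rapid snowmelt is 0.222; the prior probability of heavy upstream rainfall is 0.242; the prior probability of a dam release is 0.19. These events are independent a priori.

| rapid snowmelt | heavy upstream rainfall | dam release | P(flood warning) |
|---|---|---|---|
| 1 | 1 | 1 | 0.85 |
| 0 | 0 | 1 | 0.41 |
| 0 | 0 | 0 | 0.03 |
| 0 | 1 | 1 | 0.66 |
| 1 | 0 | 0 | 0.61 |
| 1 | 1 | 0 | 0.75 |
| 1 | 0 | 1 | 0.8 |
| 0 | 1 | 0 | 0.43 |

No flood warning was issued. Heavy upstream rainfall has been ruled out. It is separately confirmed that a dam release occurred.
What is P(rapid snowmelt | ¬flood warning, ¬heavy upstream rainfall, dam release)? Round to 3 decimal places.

Weight on rapid snowmelt=true, given the evidence: 0.2·0.222 = 0.044400
Denominator P(¬flood warning | ¬heavy upstream rainfall, dam release): 0.59·0.778 + 0.2·0.222 = 0.503420
P(rapid snowmelt | ¬flood warning, ¬heavy upstream rainfall, dam release) = 0.044400/0.503420 ≈ 0.088

P(rapid snowmelt | ¬flood warning, ¬heavy upstream rainfall, dam release) ≈ 0.088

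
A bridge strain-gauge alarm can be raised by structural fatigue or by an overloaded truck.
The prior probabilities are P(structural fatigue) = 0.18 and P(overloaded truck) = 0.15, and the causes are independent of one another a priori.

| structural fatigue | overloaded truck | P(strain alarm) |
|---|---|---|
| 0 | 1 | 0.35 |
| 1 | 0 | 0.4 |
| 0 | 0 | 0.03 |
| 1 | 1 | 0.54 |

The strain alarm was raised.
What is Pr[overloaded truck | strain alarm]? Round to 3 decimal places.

Pr[overloaded truck | strain alarm] ≈ 0.412

For the numerator, keep only overloaded truck=true terms: 0.043050 + 0.014580 = 0.057630
Normalizer over all consistent configurations: 0.03·0.82·0.85 + 0.35·0.82·0.15 + 0.4·0.18·0.85 + 0.54·0.18·0.15 = 0.139740
P(overloaded truck | strain alarm) = 0.057630/0.139740 ≈ 0.412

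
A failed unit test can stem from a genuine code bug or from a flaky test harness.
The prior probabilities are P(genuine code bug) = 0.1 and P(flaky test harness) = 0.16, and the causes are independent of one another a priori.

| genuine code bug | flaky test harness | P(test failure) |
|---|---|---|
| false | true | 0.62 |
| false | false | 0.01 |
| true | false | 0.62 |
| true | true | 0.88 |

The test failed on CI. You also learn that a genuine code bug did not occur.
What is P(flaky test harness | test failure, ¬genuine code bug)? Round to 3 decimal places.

P(flaky test harness | test failure, ¬genuine code bug) ≈ 0.922

By total probability over both values of flaky test harness:
  P(test failure | ¬genuine code bug) = 0.01*0.84 + 0.62*0.16
        = 0.008400 + 0.099200 = 0.107600
Configurations with flaky test harness contribute 0.099200, so
  P(flaky test harness | test failure, ¬genuine code bug) = 0.099200 / 0.107600 ≈ 0.922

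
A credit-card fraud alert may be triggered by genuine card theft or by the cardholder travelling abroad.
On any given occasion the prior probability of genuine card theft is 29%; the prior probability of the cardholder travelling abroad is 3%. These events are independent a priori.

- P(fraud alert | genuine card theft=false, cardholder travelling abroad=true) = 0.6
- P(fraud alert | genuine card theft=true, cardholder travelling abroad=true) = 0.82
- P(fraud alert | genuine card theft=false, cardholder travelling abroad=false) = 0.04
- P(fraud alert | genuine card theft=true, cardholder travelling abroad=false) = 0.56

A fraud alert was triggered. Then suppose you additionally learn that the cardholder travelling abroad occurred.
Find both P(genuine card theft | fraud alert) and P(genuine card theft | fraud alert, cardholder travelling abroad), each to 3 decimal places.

P(fraud alert) = 0.04×0.71×0.97 + 0.6×0.71×0.03 + 0.56×0.29×0.97 + 0.82×0.29×0.03 = 0.027548 + 0.012780 + 0.157528 + 0.007134 = 0.204990
Restricting to configurations with genuine card theft present: 0.157528 + 0.007134 = 0.164662.
So P(genuine card theft | fraud alert) = 0.164662/0.204990 ≈ 0.803.

With the extra evidence:
P(fraud alert | cardholder travelling abroad) = 0.6×0.71 + 0.82×0.29 = 0.426000 + 0.237800 = 0.663800
The genuine card theft-present share is 0.82×0.29 = 0.237800.
Hence the posterior is 0.237800/0.663800 ≈ 0.358.
Conditioning on cardholder travelling abroad lowers the posterior on genuine card theft: the classic explaining-away effect in a common-effect structure.

P(genuine card theft | fraud alert) ≈ 0.803; P(genuine card theft | fraud alert, cardholder travelling abroad) ≈ 0.358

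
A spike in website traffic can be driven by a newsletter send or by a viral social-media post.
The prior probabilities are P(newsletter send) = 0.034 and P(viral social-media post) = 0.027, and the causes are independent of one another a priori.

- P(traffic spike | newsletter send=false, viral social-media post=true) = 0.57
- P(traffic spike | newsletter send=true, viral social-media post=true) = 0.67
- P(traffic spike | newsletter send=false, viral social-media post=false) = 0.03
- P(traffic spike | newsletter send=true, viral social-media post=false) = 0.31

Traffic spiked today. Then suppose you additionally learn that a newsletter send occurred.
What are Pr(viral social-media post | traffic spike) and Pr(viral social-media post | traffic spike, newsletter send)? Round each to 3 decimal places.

For the numerator, keep only viral social-media post=true terms: 0.014867 + 0.000615 = 0.015482
Denominator P(traffic spike): 0.03·0.966·0.973 + 0.57·0.966·0.027 + 0.31·0.034·0.973 + 0.67·0.034·0.027 = 0.053935
Posterior = 0.015482 / 0.053935 ≈ 0.287

Now also conditioning on newsletter send=true:
Weight on viral social-media post=true, given the evidence: 0.67*0.027 = 0.018090
Normalizer over all consistent configurations: 0.31*0.973 + 0.67*0.027 = 0.319720
Posterior = 0.018090 / 0.319720 ≈ 0.057
Conditioning on newsletter send lowers the posterior on viral social-media post: the classic explaining-away effect in a common-effect structure.

Pr(viral social-media post | traffic spike) ≈ 0.287; Pr(viral social-media post | traffic spike, newsletter send) ≈ 0.057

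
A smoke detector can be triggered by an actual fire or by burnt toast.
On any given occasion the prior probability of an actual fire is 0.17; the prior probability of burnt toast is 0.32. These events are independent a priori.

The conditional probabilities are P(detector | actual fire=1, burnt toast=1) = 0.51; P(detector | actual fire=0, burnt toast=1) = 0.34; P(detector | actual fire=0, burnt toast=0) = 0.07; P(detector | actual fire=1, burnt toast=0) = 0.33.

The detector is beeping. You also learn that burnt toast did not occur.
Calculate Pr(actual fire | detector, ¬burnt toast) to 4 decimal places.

P(detector | ¬burnt toast) = 0.07×0.83 + 0.33×0.17 = 0.058100 + 0.056100 = 0.114200
The actual fire-present share is 0.33×0.17 = 0.056100.
P(actual fire | detector, ¬burnt toast) = 0.056100 / 0.114200 ≈ 0.4912

Pr(actual fire | detector, ¬burnt toast) ≈ 0.4912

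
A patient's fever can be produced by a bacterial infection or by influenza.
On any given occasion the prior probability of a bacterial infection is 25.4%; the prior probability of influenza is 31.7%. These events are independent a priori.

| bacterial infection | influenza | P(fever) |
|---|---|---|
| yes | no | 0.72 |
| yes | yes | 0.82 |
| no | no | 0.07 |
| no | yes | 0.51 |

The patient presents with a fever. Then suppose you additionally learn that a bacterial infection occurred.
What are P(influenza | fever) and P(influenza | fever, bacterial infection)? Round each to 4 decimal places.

For the numerator, keep only influenza=true terms: 0.120606 + 0.066025 = 0.186631
Denominator P(fever): 0.07·0.746·0.683 + 0.51·0.746·0.317 + 0.72·0.254·0.683 + 0.82·0.254·0.317 = 0.347204
Posterior = 0.186631 / 0.347204 ≈ 0.5375

Now also conditioning on bacterial infection=true:
For the numerator, keep only influenza=true terms: 0.82·0.317 = 0.259940
The normalizing constant is 0.72·0.683 + 0.82·0.317 = 0.751700
P(influenza | fever, bacterial infection) = 0.259940/0.751700 ≈ 0.3458
Conditioning on bacterial infection lowers the posterior on influenza: the classic explaining-away effect in a common-effect structure.

P(influenza | fever) ≈ 0.5375; P(influenza | fever, bacterial infection) ≈ 0.3458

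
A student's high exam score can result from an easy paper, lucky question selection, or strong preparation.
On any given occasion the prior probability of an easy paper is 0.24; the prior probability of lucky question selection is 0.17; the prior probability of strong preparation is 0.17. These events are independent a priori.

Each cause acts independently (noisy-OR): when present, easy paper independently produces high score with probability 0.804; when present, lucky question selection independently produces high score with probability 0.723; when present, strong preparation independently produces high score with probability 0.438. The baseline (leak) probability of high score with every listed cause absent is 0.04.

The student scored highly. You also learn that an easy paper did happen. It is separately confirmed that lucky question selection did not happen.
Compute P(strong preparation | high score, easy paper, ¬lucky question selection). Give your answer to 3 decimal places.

Under noisy-OR, P(high score | causes) = 1 − (1−0.04)·∏(1−qᵢ) over the active causes.
Numerator (weight on configurations with strong preparation): 0.894254×0.17 = 0.152023
The normalizing constant is 0.81184×0.83 + 0.894254×0.17 = 0.825850
Posterior = 0.152023 / 0.825850 ≈ 0.184

P(strong preparation | high score, easy paper, ¬lucky question selection) ≈ 0.184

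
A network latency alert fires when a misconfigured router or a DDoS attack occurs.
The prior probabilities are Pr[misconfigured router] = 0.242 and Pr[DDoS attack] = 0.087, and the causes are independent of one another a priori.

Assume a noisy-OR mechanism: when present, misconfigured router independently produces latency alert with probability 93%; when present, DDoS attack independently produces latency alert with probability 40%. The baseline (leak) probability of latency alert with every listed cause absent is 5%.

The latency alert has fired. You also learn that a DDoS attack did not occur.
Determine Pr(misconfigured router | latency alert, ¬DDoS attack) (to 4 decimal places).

Under noisy-OR, P(latency alert | causes) = 1 − (1−0.05)·∏(1−qᵢ) over the active causes.
Sum P(latency alert|·) weighted by the priors over both values of misconfigured router:
  P(latency alert | ¬DDoS attack) = 0.05·0.758 + 0.9335·0.242
        = 0.037900 + 0.225907 = 0.263807
The terms with misconfigured router present sum to 0.225907, so
  P(misconfigured router | latency alert, ¬DDoS attack) = 0.225907 / 0.263807 ≈ 0.8563

Pr(misconfigured router | latency alert, ¬DDoS attack) ≈ 0.8563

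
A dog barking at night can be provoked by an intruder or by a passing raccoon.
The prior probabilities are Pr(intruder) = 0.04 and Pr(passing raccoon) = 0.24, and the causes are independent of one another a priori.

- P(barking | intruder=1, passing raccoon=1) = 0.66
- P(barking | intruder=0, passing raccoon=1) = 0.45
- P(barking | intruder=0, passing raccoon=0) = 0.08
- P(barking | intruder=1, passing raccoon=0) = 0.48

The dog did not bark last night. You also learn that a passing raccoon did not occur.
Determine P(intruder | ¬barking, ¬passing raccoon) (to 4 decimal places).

For the numerator, keep only intruder=true terms: 0.52*0.04 = 0.020800
Normalizer over all consistent configurations: 0.92*0.96 + 0.52*0.04 = 0.904000
P(intruder | ¬barking, ¬passing raccoon) = 0.020800/0.904000 ≈ 0.0230

P(intruder | ¬barking, ¬passing raccoon) ≈ 0.0230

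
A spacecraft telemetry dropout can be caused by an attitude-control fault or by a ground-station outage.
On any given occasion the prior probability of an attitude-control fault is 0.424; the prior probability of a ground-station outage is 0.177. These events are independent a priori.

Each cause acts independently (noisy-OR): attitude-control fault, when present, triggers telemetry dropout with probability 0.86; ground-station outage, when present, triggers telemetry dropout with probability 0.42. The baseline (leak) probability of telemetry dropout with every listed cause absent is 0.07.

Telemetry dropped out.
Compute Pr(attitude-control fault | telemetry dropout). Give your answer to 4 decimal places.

Under noisy-OR, P(telemetry dropout | causes) = 1 − (1−0.07)·∏(1−qᵢ) over the active causes.
By total probability over the 4 (attitude-control fault, ground-station outage) configurations:
  P(telemetry dropout) = 0.07×0.576×0.823 + 0.4606×0.576×0.177 + 0.8698×0.424×0.823 + 0.924484×0.424×0.177
        = 0.033183 + 0.046959 + 0.303518 + 0.069381 = 0.453041
The terms with attitude-control fault present sum to 0.372899, so
  P(attitude-control fault | telemetry dropout) = 0.372899 / 0.453041 ≈ 0.8231

Pr(attitude-control fault | telemetry dropout) ≈ 0.8231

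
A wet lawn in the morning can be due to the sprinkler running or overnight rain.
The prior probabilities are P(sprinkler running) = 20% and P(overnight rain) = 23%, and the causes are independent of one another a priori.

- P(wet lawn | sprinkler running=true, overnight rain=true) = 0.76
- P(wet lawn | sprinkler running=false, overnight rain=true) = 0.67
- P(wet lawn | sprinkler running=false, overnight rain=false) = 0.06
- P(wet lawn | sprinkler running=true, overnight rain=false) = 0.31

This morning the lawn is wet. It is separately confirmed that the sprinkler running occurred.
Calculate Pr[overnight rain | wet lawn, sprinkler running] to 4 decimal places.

Numerator (weight on configurations with overnight rain): 0.76·0.23 = 0.174800
Normalizer over all consistent configurations: 0.31·0.77 + 0.76·0.23 = 0.413500
Posterior = 0.174800 / 0.413500 ≈ 0.4227

Pr[overnight rain | wet lawn, sprinkler running] ≈ 0.4227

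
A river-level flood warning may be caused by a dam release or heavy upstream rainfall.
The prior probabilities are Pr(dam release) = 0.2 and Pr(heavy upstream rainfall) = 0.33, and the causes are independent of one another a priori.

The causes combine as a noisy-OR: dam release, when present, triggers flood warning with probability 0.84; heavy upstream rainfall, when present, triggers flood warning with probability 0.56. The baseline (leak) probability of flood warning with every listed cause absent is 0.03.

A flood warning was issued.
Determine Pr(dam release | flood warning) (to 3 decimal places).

Under noisy-OR, P(flood warning | causes) = 1 − (1−0.03)·∏(1−qᵢ) over the active causes.
By total probability over the 4 (dam release, heavy upstream rainfall) configurations:
  P(flood warning) = 0.03×0.8×0.67 + 0.5732×0.8×0.33 + 0.8448×0.2×0.67 + 0.931712×0.2×0.33
        = 0.016080 + 0.151325 + 0.113203 + 0.061493 = 0.342101
Keeping only the dam release-present terms gives 0.174696, so
  P(dam release | flood warning) = 0.174696 / 0.342101 ≈ 0.511

Pr(dam release | flood warning) ≈ 0.511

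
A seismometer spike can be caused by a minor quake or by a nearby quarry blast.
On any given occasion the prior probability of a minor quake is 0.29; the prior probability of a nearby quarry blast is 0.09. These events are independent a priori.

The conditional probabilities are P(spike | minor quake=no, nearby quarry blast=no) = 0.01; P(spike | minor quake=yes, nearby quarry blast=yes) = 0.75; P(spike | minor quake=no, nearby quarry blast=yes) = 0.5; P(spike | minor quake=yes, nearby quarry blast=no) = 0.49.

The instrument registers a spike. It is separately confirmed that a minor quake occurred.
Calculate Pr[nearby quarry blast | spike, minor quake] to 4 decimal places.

Pr[nearby quarry blast | spike, minor quake] ≈ 0.1315

Sum P(spike|·) weighted by the priors over both values of nearby quarry blast:
  P(spike | minor quake) = 0.49*0.91 + 0.75*0.09
        = 0.445900 + 0.067500 = 0.513400
Configurations with nearby quarry blast contribute 0.067500, so
  P(nearby quarry blast | spike, minor quake) = 0.067500 / 0.513400 ≈ 0.1315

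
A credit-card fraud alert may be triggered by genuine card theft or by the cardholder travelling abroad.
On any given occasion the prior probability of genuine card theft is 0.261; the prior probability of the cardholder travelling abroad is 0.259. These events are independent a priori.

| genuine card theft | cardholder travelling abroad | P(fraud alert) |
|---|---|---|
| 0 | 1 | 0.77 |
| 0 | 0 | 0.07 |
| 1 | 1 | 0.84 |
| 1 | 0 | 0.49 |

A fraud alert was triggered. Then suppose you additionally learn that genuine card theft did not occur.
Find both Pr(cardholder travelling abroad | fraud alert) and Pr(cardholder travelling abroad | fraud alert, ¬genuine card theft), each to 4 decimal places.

P(fraud alert) = 0.07·0.739·0.741 + 0.77·0.739·0.259 + 0.49·0.261·0.741 + 0.84·0.261·0.259 = 0.038332 + 0.147379 + 0.094766 + 0.056783 = 0.337260
The cardholder travelling abroad-present share is 0.147379 + 0.056783 = 0.204162.
Hence the posterior is 0.204162/0.337260 ≈ 0.6054.

Now condition on the additional information:
Sum P(fraud alert|·) weighted by the priors over both values of cardholder travelling abroad:
  P(fraud alert | ¬genuine card theft) = 0.07·0.741 + 0.77·0.259
        = 0.051870 + 0.199430 = 0.251300
Keeping only the cardholder travelling abroad-present terms gives 0.199430, so
  P(cardholder travelling abroad | fraud alert, ¬genuine card theft) = 0.199430 / 0.251300 ≈ 0.7936
Ruling out genuine card theft raises the posterior on cardholder travelling abroad — the flip side of explaining away.

Pr(cardholder travelling abroad | fraud alert) ≈ 0.6054; Pr(cardholder travelling abroad | fraud alert, ¬genuine card theft) ≈ 0.7936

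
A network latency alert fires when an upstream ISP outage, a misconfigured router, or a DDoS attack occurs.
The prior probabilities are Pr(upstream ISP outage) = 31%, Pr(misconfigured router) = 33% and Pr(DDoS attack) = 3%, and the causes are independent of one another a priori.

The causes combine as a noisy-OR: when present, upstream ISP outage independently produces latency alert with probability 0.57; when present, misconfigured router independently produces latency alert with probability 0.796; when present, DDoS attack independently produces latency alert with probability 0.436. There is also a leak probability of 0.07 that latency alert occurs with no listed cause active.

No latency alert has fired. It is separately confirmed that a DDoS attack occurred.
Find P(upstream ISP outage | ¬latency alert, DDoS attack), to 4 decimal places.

Under noisy-OR, P(latency alert | causes) = 1 − (1−0.07)·∏(1−qᵢ) over the active causes.
Enumerate the 4 (upstream ISP outage, misconfigured router) configurations and weight by the priors:
  P(¬latency alert | DDoS attack) = 0.52452*0.69*0.67 + 0.107002*0.69*0.33 + 0.225544*0.31*0.67 + 0.046011*0.31*0.33
        = 0.242486 + 0.024364 + 0.046845 + 0.004707 = 0.318402
Configurations with upstream ISP outage contribute 0.051552, so
  P(upstream ISP outage | ¬latency alert, DDoS attack) = 0.051552 / 0.318402 ≈ 0.1619

P(upstream ISP outage | ¬latency alert, DDoS attack) ≈ 0.1619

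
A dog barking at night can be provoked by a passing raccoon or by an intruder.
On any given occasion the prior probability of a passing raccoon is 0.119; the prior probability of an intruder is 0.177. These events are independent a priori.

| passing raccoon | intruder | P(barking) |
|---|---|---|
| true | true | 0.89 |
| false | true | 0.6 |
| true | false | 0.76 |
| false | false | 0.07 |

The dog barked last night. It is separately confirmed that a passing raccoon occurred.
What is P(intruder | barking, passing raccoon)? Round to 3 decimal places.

P(intruder | barking, passing raccoon) ≈ 0.201

Sum P(barking|·) weighted by the priors over both values of intruder:
  P(barking | passing raccoon) = 0.76*0.823 + 0.89*0.177
        = 0.625480 + 0.157530 = 0.783010
Configurations with intruder contribute 0.157530, so
  P(intruder | barking, passing raccoon) = 0.157530 / 0.783010 ≈ 0.201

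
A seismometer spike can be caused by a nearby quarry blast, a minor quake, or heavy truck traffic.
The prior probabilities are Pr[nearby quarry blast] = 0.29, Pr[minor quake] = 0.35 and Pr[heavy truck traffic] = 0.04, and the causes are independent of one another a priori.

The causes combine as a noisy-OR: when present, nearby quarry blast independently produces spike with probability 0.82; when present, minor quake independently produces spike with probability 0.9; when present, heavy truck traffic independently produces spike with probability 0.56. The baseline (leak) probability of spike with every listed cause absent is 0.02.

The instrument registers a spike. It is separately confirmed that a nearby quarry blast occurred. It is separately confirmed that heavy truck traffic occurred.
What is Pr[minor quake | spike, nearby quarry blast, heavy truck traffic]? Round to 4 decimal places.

Under noisy-OR, P(spike | causes) = 1 − (1−0.02)·∏(1−qᵢ) over the active causes.
Numerator (weight on configurations with minor quake): 0.992238·0.35 = 0.347283
Normalizer over all consistent configurations: 0.922384·0.65 + 0.992238·0.35 = 0.946833
Posterior = 0.347283 / 0.946833 ≈ 0.3668

Pr[minor quake | spike, nearby quarry blast, heavy truck traffic] ≈ 0.3668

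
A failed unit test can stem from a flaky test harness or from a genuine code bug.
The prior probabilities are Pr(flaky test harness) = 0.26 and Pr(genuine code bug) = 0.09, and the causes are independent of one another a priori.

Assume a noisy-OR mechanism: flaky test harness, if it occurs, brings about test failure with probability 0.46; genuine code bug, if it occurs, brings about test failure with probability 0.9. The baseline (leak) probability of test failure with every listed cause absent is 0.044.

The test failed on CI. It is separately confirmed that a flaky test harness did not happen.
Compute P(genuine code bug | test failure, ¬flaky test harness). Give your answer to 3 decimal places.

P(genuine code bug | test failure, ¬flaky test harness) ≈ 0.670

Under noisy-OR, P(test failure | causes) = 1 − (1−0.044)·∏(1−qᵢ) over the active causes.
Enumerate both values of genuine code bug and weight by the priors:
  P(test failure | ¬flaky test harness) = 0.044×0.91 + 0.9044×0.09
        = 0.040040 + 0.081396 = 0.121436
Configurations with genuine code bug contribute 0.081396, so
  P(genuine code bug | test failure, ¬flaky test harness) = 0.081396 / 0.121436 ≈ 0.670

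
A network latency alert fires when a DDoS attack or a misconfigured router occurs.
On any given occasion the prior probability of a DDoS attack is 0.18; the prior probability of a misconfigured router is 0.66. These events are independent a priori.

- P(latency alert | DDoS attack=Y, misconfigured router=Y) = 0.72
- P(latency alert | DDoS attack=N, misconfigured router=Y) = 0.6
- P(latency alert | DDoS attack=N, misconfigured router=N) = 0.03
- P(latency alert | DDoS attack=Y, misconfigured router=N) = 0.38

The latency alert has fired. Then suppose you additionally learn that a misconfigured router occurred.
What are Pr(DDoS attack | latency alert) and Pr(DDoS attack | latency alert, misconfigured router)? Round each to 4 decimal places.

Pr(DDoS attack | latency alert) ≈ 0.2462; Pr(DDoS attack | latency alert, misconfigured router) ≈ 0.2085

P(latency alert) = 0.03·0.82·0.34 + 0.6·0.82·0.66 + 0.38·0.18·0.34 + 0.72·0.18·0.66 = 0.008364 + 0.324720 + 0.023256 + 0.085536 = 0.441876
Restricting to configurations with DDoS attack present: 0.023256 + 0.085536 = 0.108792.
P(DDoS attack | latency alert) = 0.108792 / 0.441876 ≈ 0.2462

With the extra evidence:
For the numerator, keep only DDoS attack=true terms: 0.72×0.18 = 0.129600
Normalizer over all consistent configurations: 0.6×0.82 + 0.72×0.18 = 0.621600
P(DDoS attack | latency alert, misconfigured router) = 0.129600/0.621600 ≈ 0.2085
The drop from 0.2462 to 0.2085 is the explaining-away (discounting) effect.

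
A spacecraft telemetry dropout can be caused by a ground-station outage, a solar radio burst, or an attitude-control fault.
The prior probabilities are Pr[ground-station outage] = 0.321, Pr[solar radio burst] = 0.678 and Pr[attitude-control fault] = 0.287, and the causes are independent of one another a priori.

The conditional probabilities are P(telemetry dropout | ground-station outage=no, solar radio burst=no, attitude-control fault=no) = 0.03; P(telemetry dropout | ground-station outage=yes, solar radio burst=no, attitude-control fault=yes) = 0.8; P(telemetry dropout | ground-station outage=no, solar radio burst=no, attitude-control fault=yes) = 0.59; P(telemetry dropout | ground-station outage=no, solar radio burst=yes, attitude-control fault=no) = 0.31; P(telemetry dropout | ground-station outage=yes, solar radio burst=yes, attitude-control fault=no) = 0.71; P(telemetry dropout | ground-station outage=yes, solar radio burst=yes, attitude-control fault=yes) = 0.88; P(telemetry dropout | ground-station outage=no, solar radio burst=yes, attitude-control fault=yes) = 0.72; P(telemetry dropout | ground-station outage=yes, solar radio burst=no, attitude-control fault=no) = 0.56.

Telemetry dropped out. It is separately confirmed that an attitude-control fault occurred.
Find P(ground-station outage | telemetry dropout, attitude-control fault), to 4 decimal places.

P(ground-station outage | telemetry dropout, attitude-control fault) ≈ 0.3732

Sum P(telemetry dropout|·) weighted by the priors over the 4 (ground-station outage, solar radio burst) configurations:
  P(telemetry dropout | attitude-control fault) = 0.59·0.679·0.322 + 0.72·0.679·0.678 + 0.8·0.321·0.322 + 0.88·0.321·0.678
        = 0.128996 + 0.331461 + 0.082690 + 0.191521 = 0.734668
Keeping only the ground-station outage-present terms gives 0.274211, so
  P(ground-station outage | telemetry dropout, attitude-control fault) = 0.274211 / 0.734668 ≈ 0.3732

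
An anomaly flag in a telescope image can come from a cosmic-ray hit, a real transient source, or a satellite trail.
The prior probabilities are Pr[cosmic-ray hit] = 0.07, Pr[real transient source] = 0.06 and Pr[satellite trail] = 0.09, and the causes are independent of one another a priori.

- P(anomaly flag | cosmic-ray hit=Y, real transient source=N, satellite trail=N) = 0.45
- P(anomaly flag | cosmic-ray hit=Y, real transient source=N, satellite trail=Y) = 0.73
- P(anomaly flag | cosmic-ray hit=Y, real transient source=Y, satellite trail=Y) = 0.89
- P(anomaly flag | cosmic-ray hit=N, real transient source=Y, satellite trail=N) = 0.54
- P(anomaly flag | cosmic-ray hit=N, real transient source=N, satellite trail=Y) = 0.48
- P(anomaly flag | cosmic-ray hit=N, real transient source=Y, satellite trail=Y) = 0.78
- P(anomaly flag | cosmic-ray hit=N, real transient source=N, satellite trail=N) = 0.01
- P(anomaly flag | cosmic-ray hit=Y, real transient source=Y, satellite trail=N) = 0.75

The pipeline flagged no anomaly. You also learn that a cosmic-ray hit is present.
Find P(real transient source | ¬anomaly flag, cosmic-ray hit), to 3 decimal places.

Numerator (weight on configurations with real transient source): 0.013650 + 0.000594 = 0.014244
Normalizer over all consistent configurations: 0.55·0.94·0.91 + 0.27·0.94·0.09 + 0.25·0.06·0.91 + 0.11·0.06·0.09 = 0.507556
P(real transient source | ¬anomaly flag, cosmic-ray hit) = 0.014244/0.507556 ≈ 0.028

P(real transient source | ¬anomaly flag, cosmic-ray hit) ≈ 0.028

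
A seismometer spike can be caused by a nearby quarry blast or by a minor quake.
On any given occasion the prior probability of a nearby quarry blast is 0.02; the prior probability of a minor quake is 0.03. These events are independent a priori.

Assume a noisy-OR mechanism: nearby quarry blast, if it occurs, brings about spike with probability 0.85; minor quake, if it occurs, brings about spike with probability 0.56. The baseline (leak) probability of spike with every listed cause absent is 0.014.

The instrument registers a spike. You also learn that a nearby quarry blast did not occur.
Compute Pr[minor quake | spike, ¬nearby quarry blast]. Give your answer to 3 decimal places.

Pr[minor quake | spike, ¬nearby quarry blast] ≈ 0.556

Under noisy-OR, P(spike | causes) = 1 − (1−0.014)·∏(1−qᵢ) over the active causes.
By total probability over both values of minor quake:
  P(spike | ¬nearby quarry blast) = 0.014·0.97 + 0.56616·0.03
        = 0.013580 + 0.016985 = 0.030565
Configurations with minor quake contribute 0.016985, so
  P(minor quake | spike, ¬nearby quarry blast) = 0.016985 / 0.030565 ≈ 0.556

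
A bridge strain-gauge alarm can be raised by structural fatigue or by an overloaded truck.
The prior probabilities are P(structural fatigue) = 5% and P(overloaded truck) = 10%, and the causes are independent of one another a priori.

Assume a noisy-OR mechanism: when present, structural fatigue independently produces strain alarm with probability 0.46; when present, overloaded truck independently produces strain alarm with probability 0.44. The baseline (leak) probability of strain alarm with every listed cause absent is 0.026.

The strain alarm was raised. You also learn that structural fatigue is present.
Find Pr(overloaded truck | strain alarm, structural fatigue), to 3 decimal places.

Pr(overloaded truck | strain alarm, structural fatigue) ≈ 0.142

Under noisy-OR, P(strain alarm | causes) = 1 − (1−0.026)·∏(1−qᵢ) over the active causes.
For the numerator, keep only overloaded truck=true terms: 0.705462×0.1 = 0.070546
Normalizer over all consistent configurations: 0.47404×0.9 + 0.705462×0.1 = 0.497182
P(overloaded truck | strain alarm, structural fatigue) = 0.070546/0.497182 ≈ 0.142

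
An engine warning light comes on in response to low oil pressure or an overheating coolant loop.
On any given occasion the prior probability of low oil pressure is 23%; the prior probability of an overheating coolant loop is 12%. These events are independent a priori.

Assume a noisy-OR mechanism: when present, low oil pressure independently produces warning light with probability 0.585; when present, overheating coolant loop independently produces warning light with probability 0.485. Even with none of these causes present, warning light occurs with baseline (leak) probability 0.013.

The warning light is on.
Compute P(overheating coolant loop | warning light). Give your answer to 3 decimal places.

P(overheating coolant loop | warning light) ≈ 0.344

Under noisy-OR, P(warning light | causes) = 1 − (1−0.013)·∏(1−qᵢ) over the active causes.
Weight on overheating coolant loop=true, given the evidence: 0.045433 + 0.021778 = 0.067211
The normalizing constant is 0.013*0.77*0.88 + 0.491695*0.77*0.12 + 0.590395*0.23*0.88 + 0.789053*0.23*0.12 = 0.195516
P(overheating coolant loop | warning light) = 0.067211/0.195516 ≈ 0.344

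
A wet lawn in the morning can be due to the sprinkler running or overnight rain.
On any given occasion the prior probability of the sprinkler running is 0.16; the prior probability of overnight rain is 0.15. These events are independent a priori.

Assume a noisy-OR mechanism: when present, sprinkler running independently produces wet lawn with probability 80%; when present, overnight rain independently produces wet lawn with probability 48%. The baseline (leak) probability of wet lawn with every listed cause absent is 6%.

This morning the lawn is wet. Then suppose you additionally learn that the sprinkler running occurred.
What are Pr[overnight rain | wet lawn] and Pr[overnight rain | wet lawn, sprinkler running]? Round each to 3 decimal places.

Pr[overnight rain | wet lawn] ≈ 0.360; Pr[overnight rain | wet lawn, sprinkler running] ≈ 0.164

Under noisy-OR, P(wet lawn | causes) = 1 − (1−0.06)·∏(1−qᵢ) over the active causes.
Numerator (weight on configurations with overnight rain): 0.064411 + 0.021654 = 0.086065
The normalizing constant is 0.06*0.84*0.85 + 0.5112*0.84*0.15 + 0.812*0.16*0.85 + 0.90224*0.16*0.15 = 0.239337
P(overnight rain | wet lawn) = 0.086065/0.239337 ≈ 0.360

Now condition on the additional information:
P(wet lawn | sprinkler running) = 0.812×0.85 + 0.90224×0.15 = 0.690200 + 0.135336 = 0.825536
Of this, 0.135336 comes from 0.90224×0.15 (the overnight rain=true cases).
P(overnight rain | wet lawn, sprinkler running) = 0.135336 / 0.825536 ≈ 0.164
Conditioning on sprinkler running lowers the posterior on overnight rain: the classic explaining-away effect in a common-effect structure.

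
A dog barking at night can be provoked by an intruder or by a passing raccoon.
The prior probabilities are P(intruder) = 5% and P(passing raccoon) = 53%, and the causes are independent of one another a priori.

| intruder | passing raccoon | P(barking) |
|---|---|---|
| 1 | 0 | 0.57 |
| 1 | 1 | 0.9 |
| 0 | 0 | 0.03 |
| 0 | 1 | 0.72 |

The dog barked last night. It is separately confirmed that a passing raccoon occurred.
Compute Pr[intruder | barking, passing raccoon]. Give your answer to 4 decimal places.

Weight on intruder=true, given the evidence: 0.9·0.05 = 0.045000
Denominator P(barking | passing raccoon): 0.72·0.95 + 0.9·0.05 = 0.729000
P(intruder | barking, passing raccoon) = 0.045000/0.729000 ≈ 0.0617

Pr[intruder | barking, passing raccoon] ≈ 0.0617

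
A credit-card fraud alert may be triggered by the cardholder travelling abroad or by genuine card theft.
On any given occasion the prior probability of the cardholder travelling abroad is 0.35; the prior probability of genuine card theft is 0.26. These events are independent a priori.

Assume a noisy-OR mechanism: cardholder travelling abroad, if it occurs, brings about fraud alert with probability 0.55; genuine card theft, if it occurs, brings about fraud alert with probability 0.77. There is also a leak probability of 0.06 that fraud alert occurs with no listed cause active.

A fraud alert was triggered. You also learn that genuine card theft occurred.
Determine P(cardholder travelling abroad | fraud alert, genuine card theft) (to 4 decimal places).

P(cardholder travelling abroad | fraud alert, genuine card theft) ≈ 0.3828

Under noisy-OR, P(fraud alert | causes) = 1 − (1−0.06)·∏(1−qᵢ) over the active causes.
For the numerator, keep only cardholder travelling abroad=true terms: 0.90271·0.35 = 0.315948
Denominator P(fraud alert | genuine card theft): 0.7838·0.65 + 0.90271·0.35 = 0.825418
Posterior = 0.315948 / 0.825418 ≈ 0.3828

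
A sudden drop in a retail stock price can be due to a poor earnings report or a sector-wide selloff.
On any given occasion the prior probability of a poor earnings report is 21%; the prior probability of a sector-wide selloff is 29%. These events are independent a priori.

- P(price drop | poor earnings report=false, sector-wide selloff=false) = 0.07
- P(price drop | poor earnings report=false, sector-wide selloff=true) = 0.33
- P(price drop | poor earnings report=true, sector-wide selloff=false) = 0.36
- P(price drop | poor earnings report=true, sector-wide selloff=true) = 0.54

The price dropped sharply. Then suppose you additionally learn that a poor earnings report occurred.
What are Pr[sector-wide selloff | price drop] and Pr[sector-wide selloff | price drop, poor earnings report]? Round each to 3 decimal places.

P(price drop) = 0.07·0.79·0.71 + 0.33·0.79·0.29 + 0.36·0.21·0.71 + 0.54·0.21·0.29 = 0.039263 + 0.075603 + 0.053676 + 0.032886 = 0.201428
The sector-wide selloff-present share is 0.075603 + 0.032886 = 0.108489.
Hence the posterior is 0.108489/0.201428 ≈ 0.539.

With the extra evidence:
For the numerator, keep only sector-wide selloff=true terms: 0.54*0.29 = 0.156600
Normalizer over all consistent configurations: 0.36*0.71 + 0.54*0.29 = 0.412200
P(sector-wide selloff | price drop, poor earnings report) = 0.156600/0.412200 ≈ 0.380
This is intercausal reasoning (explaining away): once poor earnings report accounts for the price drop, sector-wide selloff becomes less likely.

Pr[sector-wide selloff | price drop] ≈ 0.539; Pr[sector-wide selloff | price drop, poor earnings report] ≈ 0.380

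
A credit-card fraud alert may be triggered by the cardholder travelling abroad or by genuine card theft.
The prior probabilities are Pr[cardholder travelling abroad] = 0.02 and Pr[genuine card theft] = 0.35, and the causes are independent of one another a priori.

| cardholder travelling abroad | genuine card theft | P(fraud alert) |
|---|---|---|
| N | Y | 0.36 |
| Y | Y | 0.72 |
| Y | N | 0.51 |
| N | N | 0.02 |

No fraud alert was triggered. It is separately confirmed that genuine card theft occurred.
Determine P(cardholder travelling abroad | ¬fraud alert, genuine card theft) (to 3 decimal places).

For the numerator, keep only cardholder travelling abroad=true terms: 0.28·0.02 = 0.005600
The normalizing constant is 0.64·0.98 + 0.28·0.02 = 0.632800
Posterior = 0.005600 / 0.632800 ≈ 0.009

P(cardholder travelling abroad | ¬fraud alert, genuine card theft) ≈ 0.009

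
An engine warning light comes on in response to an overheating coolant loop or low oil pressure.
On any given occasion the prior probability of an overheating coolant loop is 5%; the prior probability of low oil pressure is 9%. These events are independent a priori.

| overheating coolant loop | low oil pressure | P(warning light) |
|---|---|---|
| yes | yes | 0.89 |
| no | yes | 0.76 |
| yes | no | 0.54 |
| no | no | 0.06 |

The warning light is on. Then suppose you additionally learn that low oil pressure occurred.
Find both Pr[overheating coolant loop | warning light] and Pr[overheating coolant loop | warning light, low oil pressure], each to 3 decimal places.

Enumerate the 4 (overheating coolant loop, low oil pressure) configurations and weight by the priors:
  P(warning light) = 0.06·0.95·0.91 + 0.76·0.95·0.09 + 0.54·0.05·0.91 + 0.89·0.05·0.09
        = 0.051870 + 0.064980 + 0.024570 + 0.004005 = 0.145425
Keeping only the overheating coolant loop-present terms gives 0.028575, so
  P(overheating coolant loop | warning light) = 0.028575 / 0.145425 ≈ 0.196

With the extra evidence:
For the numerator, keep only overheating coolant loop=true terms: 0.89*0.05 = 0.044500
Denominator P(warning light | low oil pressure): 0.76*0.95 + 0.89*0.05 = 0.766500
Posterior = 0.044500 / 0.766500 ≈ 0.058

Pr[overheating coolant loop | warning light] ≈ 0.196; Pr[overheating coolant loop | warning light, low oil pressure] ≈ 0.058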